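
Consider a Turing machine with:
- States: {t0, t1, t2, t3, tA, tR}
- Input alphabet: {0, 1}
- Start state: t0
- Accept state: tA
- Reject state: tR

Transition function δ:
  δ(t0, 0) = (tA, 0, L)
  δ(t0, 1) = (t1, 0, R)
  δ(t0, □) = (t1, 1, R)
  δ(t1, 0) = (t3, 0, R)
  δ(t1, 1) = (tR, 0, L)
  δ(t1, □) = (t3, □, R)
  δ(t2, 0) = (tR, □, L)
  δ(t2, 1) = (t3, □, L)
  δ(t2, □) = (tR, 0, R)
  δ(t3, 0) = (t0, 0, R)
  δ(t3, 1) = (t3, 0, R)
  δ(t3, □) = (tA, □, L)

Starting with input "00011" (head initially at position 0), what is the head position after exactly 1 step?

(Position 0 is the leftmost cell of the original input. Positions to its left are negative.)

Execution trace (head position shown):
Step 0: [t0]00011  (head at position 0)
Step 1: move left → [tA]□00011  (head at position -1)

After 1 step, the head is at position -1.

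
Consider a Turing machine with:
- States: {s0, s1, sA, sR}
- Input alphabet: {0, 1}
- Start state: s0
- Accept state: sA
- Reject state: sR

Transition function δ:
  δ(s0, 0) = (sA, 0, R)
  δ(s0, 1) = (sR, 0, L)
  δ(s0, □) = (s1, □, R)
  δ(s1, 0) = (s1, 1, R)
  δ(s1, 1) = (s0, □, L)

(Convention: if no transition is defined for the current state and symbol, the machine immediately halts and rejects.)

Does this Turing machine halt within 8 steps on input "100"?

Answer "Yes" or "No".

Execution trace:
Initial: [s0]100
Step 1: δ(s0, 1) = (sR, 0, L) → [sR]□000

The machine reaches the reject state sR and halts.
The machine halted after 1 step (within the 8-step bound).

Answer: Yes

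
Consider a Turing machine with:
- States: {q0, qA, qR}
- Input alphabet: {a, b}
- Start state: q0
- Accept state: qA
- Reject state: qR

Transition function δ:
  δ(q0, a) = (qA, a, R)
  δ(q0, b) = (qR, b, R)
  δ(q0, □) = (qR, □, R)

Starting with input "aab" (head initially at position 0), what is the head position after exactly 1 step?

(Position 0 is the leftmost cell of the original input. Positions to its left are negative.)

Execution trace (head position shown):
Step 0: [q0]aab  (head at position 0)
Step 1: move right → a[qA]ab  (head at position 1)

After 1 step, the head is at position 1.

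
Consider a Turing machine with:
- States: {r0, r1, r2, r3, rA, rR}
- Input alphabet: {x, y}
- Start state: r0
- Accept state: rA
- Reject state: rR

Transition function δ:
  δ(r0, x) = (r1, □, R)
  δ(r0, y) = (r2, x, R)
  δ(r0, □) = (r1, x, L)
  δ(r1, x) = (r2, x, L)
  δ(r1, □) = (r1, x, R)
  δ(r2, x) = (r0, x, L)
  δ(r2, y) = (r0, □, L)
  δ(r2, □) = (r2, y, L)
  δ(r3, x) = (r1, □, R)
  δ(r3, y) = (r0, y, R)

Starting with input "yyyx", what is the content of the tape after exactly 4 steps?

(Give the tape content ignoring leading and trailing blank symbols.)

Execution trace:
Initial: [r0]yyyx
Step 1: δ(r0, y) = (r2, x, R) → x[r2]yyx
Step 2: δ(r2, y) = (r0, □, L) → [r0]x□yx
Step 3: δ(r0, x) = (r1, □, R) → □[r1]□yx
Step 4: δ(r1, □) = (r1, x, R) → □x[r1]yx

No transition is defined for δ(r1, y). By convention the machine halts and rejects.

After 4 steps, the tape (ignoring leading/trailing blanks) is: xyx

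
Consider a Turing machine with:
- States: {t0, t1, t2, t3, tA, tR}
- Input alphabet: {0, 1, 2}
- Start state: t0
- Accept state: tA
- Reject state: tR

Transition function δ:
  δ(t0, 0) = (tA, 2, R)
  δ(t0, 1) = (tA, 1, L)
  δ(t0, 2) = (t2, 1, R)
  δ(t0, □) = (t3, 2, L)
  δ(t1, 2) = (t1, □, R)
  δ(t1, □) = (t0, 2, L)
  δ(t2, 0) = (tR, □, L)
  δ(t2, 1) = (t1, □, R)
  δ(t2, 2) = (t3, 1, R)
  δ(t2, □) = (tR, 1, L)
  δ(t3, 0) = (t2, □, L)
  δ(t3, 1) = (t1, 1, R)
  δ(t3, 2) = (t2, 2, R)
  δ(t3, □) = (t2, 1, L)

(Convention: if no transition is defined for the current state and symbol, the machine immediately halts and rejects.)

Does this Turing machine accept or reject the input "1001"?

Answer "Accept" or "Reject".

Execution trace:
Initial: [t0]1001
Step 1: δ(t0, 1) = (tA, 1, L) → [tA]□1001

The machine reaches the accept state tA and halts.

Answer: Accept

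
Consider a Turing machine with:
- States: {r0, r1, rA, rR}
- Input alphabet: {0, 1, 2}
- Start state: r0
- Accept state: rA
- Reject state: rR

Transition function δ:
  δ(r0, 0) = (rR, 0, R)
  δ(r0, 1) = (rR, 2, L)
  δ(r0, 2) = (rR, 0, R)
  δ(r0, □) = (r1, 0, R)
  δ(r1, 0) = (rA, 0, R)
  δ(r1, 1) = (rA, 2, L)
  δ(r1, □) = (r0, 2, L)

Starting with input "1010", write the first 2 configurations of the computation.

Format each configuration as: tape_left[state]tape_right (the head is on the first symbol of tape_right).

Transitions applied:
Step 1: δ(r0, 1) = (rR, 2, L)

The first 2 configurations are:
[r0]1010 ⊢ [rR]□2010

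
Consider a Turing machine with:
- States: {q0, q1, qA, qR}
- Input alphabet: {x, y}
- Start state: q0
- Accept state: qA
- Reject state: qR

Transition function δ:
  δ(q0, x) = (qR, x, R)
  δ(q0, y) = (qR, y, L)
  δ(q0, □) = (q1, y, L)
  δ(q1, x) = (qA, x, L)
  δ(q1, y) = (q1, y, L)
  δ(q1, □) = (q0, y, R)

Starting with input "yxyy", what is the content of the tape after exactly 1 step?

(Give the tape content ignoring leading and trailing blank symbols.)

Execution trace:
Initial: [q0]yxyy
Step 1: δ(q0, y) = (qR, y, L) → [qR]□yxyy

The machine reaches the reject state qR and halts.

After 1 step, the tape (ignoring leading/trailing blanks) is: yxyy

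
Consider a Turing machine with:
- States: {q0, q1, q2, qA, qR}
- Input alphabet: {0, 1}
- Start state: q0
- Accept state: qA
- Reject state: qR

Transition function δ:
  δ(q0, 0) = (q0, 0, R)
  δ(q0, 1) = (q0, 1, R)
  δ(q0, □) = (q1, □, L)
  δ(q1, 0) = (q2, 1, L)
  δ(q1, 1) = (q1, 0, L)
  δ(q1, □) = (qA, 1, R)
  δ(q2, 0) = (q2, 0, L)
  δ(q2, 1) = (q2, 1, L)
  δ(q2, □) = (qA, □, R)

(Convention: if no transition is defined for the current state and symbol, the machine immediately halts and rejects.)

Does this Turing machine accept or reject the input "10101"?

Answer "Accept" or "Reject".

Execution trace:
Initial: [q0]10101
Step 1: δ(q0, 1) = (q0, 1, R) → 1[q0]0101
Step 2: δ(q0, 0) = (q0, 0, R) → 10[q0]101
Step 3: δ(q0, 1) = (q0, 1, R) → 101[q0]01
Step 4: δ(q0, 0) = (q0, 0, R) → 1010[q0]1
Step 5: δ(q0, 1) = (q0, 1, R) → 10101[q0]□
Step 6: δ(q0, □) = (q1, □, L) → 1010[q1]1□
Step 7: δ(q1, 1) = (q1, 0, L) → 101[q1]00□
Step 8: δ(q1, 0) = (q2, 1, L) → 10[q2]110□
Step 9: δ(q2, 1) = (q2, 1, L) → 1[q2]0110□
Step 10: δ(q2, 0) = (q2, 0, L) → [q2]10110□
Step 11: δ(q2, 1) = (q2, 1, L) → [q2]□10110□
Step 12: δ(q2, □) = (qA, □, R) → □[qA]10110□

The machine reaches the accept state qA and halts.

Answer: Accept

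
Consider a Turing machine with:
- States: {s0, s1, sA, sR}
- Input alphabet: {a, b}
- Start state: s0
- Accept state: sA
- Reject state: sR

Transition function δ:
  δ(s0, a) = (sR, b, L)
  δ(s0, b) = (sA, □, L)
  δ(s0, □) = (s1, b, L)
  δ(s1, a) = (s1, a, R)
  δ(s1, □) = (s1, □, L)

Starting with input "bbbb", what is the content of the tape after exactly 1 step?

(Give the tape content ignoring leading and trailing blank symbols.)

Execution trace:
Initial: [s0]bbbb
Step 1: δ(s0, b) = (sA, □, L) → [sA]□□bbb

The machine reaches the accept state sA and halts.

After 1 step, the tape (ignoring leading/trailing blanks) is: bbb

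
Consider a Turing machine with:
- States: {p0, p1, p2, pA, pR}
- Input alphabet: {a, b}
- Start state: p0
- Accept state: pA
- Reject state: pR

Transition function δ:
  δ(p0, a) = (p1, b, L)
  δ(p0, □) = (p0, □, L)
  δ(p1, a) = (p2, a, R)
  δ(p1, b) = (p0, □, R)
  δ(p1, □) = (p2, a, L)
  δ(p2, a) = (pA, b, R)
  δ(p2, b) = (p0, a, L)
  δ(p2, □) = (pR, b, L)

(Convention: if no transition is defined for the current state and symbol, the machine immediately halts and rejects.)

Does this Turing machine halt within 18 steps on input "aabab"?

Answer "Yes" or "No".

Execution trace:
Initial: [p0]aabab
Step 1: δ(p0, a) = (p1, b, L) → [p1]□babab
Step 2: δ(p1, □) = (p2, a, L) → [p2]□ababab
Step 3: δ(p2, □) = (pR, b, L) → [pR]□bababab

The machine reaches the reject state pR and halts.
The machine halted after 3 steps (within the 18-step bound).

Answer: Yes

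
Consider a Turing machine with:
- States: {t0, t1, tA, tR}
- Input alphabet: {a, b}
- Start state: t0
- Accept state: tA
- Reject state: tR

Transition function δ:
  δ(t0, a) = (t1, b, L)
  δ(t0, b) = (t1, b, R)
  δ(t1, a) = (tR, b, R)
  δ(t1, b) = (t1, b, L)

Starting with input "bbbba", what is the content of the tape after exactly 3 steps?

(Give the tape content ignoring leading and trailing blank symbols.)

Execution trace:
Initial: [t0]bbbba
Step 1: δ(t0, b) = (t1, b, R) → b[t1]bbba
Step 2: δ(t1, b) = (t1, b, L) → [t1]bbbba
Step 3: δ(t1, b) = (t1, b, L) → [t1]□bbbba

No transition is defined for δ(t1, □). By convention the machine halts and rejects.

After 3 steps, the tape (ignoring leading/trailing blanks) is: bbbba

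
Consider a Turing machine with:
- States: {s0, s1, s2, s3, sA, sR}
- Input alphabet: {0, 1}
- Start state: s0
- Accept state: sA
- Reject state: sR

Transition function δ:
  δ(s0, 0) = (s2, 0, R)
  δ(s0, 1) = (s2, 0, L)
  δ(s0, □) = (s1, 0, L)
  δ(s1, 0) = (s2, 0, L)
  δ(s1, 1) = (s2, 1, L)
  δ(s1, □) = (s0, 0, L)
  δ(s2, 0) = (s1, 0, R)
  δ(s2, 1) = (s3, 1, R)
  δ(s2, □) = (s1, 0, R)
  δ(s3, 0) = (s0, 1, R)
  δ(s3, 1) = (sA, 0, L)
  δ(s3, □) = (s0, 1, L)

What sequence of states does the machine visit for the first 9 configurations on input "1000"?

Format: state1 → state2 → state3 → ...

Execution trace:
Initial: [s0]1000
Step 1: δ(s0, 1) = (s2, 0, L) → [s2]□0000
Step 2: δ(s2, □) = (s1, 0, R) → 0[s1]0000
Step 3: δ(s1, 0) = (s2, 0, L) → [s2]00000
Step 4: δ(s2, 0) = (s1, 0, R) → 0[s1]0000
Step 5: δ(s1, 0) = (s2, 0, L) → [s2]00000
Step 6: δ(s2, 0) = (s1, 0, R) → 0[s1]0000
Step 7: δ(s1, 0) = (s2, 0, L) → [s2]00000
Step 8: δ(s2, 0) = (s1, 0, R) → 0[s1]0000

State sequence: s0 → s2 → s1 → s2 → s1 → s2 → s1 → s2 → s1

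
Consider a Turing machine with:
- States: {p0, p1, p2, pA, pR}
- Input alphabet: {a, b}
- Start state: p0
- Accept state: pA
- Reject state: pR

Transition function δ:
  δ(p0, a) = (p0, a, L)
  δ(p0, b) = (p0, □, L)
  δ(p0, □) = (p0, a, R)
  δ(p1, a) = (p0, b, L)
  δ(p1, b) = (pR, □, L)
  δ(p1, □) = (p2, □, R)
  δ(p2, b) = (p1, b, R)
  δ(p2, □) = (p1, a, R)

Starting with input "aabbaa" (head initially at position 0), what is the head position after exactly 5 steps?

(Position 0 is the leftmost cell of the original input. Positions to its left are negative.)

Execution trace (head position shown):
Step 0: [p0]aabbaa  (head at position 0)
Step 1: move left → [p0]□aabbaa  (head at position -1)
Step 2: move right → a[p0]aabbaa  (head at position 0)
Step 3: move left → [p0]aaabbaa  (head at position -1)
Step 4: move left → [p0]□aaabbaa  (head at position -2)
Step 5: move right → a[p0]aaabbaa  (head at position -1)

After 5 steps, the head is at position -1.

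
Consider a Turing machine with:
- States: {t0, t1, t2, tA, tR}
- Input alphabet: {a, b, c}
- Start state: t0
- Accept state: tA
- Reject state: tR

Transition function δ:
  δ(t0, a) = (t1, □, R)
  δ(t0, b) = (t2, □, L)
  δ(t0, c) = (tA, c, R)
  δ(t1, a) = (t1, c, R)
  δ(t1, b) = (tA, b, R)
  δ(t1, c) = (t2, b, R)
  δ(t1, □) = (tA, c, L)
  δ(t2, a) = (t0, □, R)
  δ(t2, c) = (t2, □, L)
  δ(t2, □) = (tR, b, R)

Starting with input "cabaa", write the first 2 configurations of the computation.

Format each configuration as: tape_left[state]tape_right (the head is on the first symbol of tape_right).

Transitions applied:
Step 1: δ(t0, c) = (tA, c, R)

The first 2 configurations are:
[t0]cabaa ⊢ c[tA]abaa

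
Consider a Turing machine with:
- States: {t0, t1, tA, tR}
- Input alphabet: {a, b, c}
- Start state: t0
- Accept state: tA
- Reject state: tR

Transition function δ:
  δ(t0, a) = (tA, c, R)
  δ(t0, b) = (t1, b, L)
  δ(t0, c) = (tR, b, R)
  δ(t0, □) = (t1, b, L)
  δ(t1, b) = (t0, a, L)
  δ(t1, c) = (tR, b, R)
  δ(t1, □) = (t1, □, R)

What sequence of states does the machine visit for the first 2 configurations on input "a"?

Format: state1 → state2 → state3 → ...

Execution trace:
Initial: [t0]a
Step 1: δ(t0, a) = (tA, c, R) → c[tA]□

The machine reaches the accept state tA and halts.

State sequence: t0 → tA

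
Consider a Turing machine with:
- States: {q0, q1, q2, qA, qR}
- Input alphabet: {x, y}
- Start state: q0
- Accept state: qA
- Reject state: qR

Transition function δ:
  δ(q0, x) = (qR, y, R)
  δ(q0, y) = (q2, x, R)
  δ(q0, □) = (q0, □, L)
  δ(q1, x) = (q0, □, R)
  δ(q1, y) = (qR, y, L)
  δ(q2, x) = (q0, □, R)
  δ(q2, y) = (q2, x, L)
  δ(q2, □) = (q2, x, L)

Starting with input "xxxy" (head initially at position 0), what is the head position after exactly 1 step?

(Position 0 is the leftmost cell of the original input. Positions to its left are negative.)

Execution trace (head position shown):
Step 0: [q0]xxxy  (head at position 0)
Step 1: move right → y[qR]xxy  (head at position 1)

After 1 step, the head is at position 1.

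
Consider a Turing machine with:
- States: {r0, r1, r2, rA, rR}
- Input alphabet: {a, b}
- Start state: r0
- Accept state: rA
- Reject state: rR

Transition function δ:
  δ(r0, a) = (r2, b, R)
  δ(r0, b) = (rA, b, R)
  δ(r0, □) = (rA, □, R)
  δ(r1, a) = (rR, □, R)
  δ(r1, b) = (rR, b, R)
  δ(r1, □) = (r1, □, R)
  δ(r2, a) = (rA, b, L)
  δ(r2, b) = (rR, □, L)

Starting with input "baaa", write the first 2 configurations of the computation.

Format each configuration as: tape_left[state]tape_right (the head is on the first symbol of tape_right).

Transitions applied:
Step 1: δ(r0, b) = (rA, b, R)

The first 2 configurations are:
[r0]baaa ⊢ b[rA]aaa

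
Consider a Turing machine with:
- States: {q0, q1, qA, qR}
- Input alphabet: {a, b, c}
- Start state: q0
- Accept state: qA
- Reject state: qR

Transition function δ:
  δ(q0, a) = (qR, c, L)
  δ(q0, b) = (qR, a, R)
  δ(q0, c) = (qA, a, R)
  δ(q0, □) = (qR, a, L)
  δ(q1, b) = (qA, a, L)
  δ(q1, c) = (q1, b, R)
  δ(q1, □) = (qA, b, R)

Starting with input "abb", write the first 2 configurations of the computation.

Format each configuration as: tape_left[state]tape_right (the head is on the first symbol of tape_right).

Transitions applied:
Step 1: δ(q0, a) = (qR, c, L)

The first 2 configurations are:
[q0]abb ⊢ [qR]□cbb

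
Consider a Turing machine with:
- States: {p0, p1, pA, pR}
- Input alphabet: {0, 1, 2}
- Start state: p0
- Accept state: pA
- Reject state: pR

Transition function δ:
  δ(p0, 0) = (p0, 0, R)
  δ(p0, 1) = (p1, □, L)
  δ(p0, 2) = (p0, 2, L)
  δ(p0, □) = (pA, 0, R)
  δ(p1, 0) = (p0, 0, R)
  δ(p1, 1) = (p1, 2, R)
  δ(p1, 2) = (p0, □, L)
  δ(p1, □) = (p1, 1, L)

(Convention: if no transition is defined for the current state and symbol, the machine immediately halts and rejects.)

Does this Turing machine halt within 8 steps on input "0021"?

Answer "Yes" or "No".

Execution trace:
Initial: [p0]0021
Step 1: δ(p0, 0) = (p0, 0, R) → 0[p0]021
Step 2: δ(p0, 0) = (p0, 0, R) → 00[p0]21
Step 3: δ(p0, 2) = (p0, 2, L) → 0[p0]021
Step 4: δ(p0, 0) = (p0, 0, R) → 00[p0]21
Step 5: δ(p0, 2) = (p0, 2, L) → 0[p0]021
Step 6: δ(p0, 0) = (p0, 0, R) → 00[p0]21
Step 7: δ(p0, 2) = (p0, 2, L) → 0[p0]021
Step 8: δ(p0, 0) = (p0, 0, R) → 00[p0]21

The machine has not reached a halting state after 8 steps.
The machine did not halt within the 8-step bound.

Answer: No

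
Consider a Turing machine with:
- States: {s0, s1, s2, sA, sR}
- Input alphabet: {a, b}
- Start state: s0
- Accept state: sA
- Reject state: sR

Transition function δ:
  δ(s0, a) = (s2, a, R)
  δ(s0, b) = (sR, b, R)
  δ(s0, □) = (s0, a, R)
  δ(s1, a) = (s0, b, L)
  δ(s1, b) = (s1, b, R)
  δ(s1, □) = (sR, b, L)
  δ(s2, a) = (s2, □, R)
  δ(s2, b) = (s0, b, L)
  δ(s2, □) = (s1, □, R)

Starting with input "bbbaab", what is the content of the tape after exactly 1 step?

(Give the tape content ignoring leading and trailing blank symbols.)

Execution trace:
Initial: [s0]bbbaab
Step 1: δ(s0, b) = (sR, b, R) → b[sR]bbaab

The machine reaches the reject state sR and halts.

After 1 step, the tape (ignoring leading/trailing blanks) is: bbbaab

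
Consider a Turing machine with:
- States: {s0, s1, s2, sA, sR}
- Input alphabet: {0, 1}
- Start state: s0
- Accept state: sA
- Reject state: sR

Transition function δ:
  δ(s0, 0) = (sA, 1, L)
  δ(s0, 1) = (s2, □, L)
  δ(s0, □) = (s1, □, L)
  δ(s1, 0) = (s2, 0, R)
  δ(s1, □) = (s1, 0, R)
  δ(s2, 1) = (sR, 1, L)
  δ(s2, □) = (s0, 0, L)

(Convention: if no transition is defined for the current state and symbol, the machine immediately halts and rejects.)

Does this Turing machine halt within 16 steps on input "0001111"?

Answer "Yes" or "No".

Execution trace:
Initial: [s0]0001111
Step 1: δ(s0, 0) = (sA, 1, L) → [sA]□1001111

The machine reaches the accept state sA and halts.
The machine halted after 1 step (within the 16-step bound).

Answer: Yes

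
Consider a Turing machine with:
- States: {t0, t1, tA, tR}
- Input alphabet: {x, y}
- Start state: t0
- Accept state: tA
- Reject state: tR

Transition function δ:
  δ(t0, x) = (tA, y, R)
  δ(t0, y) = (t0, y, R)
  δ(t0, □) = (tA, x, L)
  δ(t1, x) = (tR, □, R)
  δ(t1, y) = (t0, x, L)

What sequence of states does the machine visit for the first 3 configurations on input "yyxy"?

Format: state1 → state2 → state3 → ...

Execution trace:
Initial: [t0]yyxy
Step 1: δ(t0, y) = (t0, y, R) → y[t0]yxy
Step 2: δ(t0, y) = (t0, y, R) → yy[t0]xy

State sequence: t0 → t0 → t0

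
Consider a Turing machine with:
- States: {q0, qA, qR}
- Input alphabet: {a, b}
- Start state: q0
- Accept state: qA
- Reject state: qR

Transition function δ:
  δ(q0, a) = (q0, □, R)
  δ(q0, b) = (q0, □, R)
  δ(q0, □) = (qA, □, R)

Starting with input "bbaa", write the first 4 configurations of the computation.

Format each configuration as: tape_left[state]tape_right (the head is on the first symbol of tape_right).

Transitions applied:
Step 1: δ(q0, b) = (q0, □, R)
Step 2: δ(q0, b) = (q0, □, R)
Step 3: δ(q0, a) = (q0, □, R)

The first 4 configurations are:
[q0]bbaa ⊢ □[q0]baa ⊢ □□[q0]aa ⊢ □□□[q0]a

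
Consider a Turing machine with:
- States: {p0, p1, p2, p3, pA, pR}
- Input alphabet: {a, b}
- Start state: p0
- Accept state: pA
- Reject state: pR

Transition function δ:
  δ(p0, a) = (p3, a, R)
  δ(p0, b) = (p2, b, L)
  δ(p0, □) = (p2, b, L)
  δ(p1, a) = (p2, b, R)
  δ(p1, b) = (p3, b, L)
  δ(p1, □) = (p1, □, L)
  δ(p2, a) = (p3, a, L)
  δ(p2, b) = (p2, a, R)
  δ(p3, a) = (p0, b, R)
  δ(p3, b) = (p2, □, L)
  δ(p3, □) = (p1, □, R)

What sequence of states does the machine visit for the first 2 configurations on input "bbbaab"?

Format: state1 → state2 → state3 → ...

Execution trace:
Initial: [p0]bbbaab
Step 1: δ(p0, b) = (p2, b, L) → [p2]□bbbaab

No transition is defined for δ(p2, □). By convention the machine halts and rejects.

State sequence: p0 → p2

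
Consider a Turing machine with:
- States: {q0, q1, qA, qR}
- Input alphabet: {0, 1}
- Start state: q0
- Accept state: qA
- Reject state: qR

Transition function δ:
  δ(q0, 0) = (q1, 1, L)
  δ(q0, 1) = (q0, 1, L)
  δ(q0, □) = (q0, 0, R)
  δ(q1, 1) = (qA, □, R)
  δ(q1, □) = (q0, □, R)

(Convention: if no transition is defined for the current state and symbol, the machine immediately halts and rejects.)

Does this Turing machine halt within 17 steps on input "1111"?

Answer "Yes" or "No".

Execution trace:
Initial: [q0]1111
Step 1: δ(q0, 1) = (q0, 1, L) → [q0]□1111
Step 2: δ(q0, □) = (q0, 0, R) → 0[q0]1111
Step 3: δ(q0, 1) = (q0, 1, L) → [q0]01111
Step 4: δ(q0, 0) = (q1, 1, L) → [q1]□11111
Step 5: δ(q1, □) = (q0, □, R) → □[q0]11111
Step 6: δ(q0, 1) = (q0, 1, L) → [q0]□11111
Step 7: δ(q0, □) = (q0, 0, R) → 0[q0]11111
Step 8: δ(q0, 1) = (q0, 1, L) → [q0]011111
Step 9: δ(q0, 0) = (q1, 1, L) → [q1]□111111
Step 10: δ(q1, □) = (q0, □, R) → □[q0]111111
Step 11: δ(q0, 1) = (q0, 1, L) → [q0]□111111
Step 12: δ(q0, □) = (q0, 0, R) → 0[q0]111111
Step 13: δ(q0, 1) = (q0, 1, L) → [q0]0111111
Step 14: δ(q0, 0) = (q1, 1, L) → [q1]□1111111
Step 15: δ(q1, □) = (q0, □, R) → □[q0]1111111
Step 16: δ(q0, 1) = (q0, 1, L) → [q0]□1111111
Step 17: δ(q0, □) = (q0, 0, R) → 0[q0]1111111

The machine has not reached a halting state after 17 steps.
The machine did not halt within the 17-step bound.

Answer: No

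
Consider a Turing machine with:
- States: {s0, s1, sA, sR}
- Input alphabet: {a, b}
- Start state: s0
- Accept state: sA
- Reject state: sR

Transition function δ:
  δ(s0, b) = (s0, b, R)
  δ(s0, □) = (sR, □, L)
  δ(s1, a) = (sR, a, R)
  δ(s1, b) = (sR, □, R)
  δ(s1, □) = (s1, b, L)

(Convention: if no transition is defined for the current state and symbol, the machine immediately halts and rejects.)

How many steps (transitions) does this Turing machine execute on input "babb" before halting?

Execution trace:
Initial: [s0]babb
Step 1: δ(s0, b) = (s0, b, R) → b[s0]abb

No transition is defined for δ(s0, a). By convention the machine halts and rejects.

The machine executed 1 step before halting.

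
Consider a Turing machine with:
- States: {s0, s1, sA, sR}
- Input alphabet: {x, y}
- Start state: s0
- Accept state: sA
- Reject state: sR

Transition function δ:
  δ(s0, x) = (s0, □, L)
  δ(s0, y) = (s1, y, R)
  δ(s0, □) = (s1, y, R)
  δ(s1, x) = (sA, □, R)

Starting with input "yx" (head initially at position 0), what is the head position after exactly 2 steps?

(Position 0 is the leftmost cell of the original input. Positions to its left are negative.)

Execution trace (head position shown):
Step 0: [s0]yx  (head at position 0)
Step 1: move right → y[s1]x  (head at position 1)
Step 2: move right → y□[sA]□  (head at position 2)

After 2 steps, the head is at position 2.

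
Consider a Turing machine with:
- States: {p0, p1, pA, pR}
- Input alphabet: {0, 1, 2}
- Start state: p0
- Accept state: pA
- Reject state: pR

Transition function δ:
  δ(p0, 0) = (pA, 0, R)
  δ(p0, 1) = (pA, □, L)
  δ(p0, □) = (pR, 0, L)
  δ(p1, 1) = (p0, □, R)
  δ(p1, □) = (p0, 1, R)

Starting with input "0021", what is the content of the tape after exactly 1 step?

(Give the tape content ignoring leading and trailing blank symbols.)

Execution trace:
Initial: [p0]0021
Step 1: δ(p0, 0) = (pA, 0, R) → 0[pA]021

The machine reaches the accept state pA and halts.

After 1 step, the tape (ignoring leading/trailing blanks) is: 0021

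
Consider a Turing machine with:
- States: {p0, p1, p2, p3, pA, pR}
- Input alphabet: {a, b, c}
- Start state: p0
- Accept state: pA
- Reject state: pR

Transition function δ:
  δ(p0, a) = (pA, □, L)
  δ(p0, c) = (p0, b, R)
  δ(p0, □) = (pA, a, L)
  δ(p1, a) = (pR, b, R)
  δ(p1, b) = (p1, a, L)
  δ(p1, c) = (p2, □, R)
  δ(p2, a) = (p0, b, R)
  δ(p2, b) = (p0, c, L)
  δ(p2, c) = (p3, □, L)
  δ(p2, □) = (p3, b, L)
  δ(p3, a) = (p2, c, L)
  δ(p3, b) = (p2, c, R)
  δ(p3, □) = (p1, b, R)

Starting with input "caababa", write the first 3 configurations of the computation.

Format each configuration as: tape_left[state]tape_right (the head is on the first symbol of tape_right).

Transitions applied:
Step 1: δ(p0, c) = (p0, b, R)
Step 2: δ(p0, a) = (pA, □, L)

The first 3 configurations are:
[p0]caababa ⊢ b[p0]aababa ⊢ [pA]b□ababa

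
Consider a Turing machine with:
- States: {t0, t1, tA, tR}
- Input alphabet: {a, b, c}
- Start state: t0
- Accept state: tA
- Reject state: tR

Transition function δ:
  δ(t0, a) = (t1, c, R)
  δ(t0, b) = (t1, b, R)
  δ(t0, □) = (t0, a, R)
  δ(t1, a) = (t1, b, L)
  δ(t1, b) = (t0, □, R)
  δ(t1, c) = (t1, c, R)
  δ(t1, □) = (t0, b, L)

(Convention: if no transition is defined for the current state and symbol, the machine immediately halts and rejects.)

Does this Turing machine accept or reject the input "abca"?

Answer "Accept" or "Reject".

Execution trace:
Initial: [t0]abca
Step 1: δ(t0, a) = (t1, c, R) → c[t1]bca
Step 2: δ(t1, b) = (t0, □, R) → c□[t0]ca

No transition is defined for δ(t0, c). By convention the machine halts and rejects.

Answer: Reject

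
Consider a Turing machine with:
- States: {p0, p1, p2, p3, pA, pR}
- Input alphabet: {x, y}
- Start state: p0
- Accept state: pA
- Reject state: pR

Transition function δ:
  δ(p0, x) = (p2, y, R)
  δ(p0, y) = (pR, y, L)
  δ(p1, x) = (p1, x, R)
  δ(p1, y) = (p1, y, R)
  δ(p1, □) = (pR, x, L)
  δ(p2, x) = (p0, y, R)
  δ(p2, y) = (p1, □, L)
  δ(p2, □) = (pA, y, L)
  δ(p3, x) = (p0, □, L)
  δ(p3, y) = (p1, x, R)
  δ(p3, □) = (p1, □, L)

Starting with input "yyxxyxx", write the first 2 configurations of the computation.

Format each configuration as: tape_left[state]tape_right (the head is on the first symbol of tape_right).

Transitions applied:
Step 1: δ(p0, y) = (pR, y, L)

The first 2 configurations are:
[p0]yyxxyxx ⊢ [pR]□yyxxyxx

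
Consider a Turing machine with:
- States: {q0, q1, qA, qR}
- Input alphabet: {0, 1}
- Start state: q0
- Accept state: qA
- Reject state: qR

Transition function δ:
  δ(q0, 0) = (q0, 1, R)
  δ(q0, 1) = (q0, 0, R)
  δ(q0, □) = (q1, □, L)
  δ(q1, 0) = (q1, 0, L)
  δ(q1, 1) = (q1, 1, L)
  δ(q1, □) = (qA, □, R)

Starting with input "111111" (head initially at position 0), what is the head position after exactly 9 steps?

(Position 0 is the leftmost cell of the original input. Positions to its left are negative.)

Execution trace (head position shown):
Step 0: [q0]111111  (head at position 0)
Step 1: move right → 0[q0]11111  (head at position 1)
Step 2: move right → 00[q0]1111  (head at position 2)
Step 3: move right → 000[q0]111  (head at position 3)
Step 4: move right → 0000[q0]11  (head at position 4)
Step 5: move right → 00000[q0]1  (head at position 5)
Step 6: move right → 000000[q0]□  (head at position 6)
Step 7: move left → 00000[q1]0□  (head at position 5)
Step 8: move left → 0000[q1]00□  (head at position 4)
Step 9: move left → 000[q1]000□  (head at position 3)

After 9 steps, the head is at position 3.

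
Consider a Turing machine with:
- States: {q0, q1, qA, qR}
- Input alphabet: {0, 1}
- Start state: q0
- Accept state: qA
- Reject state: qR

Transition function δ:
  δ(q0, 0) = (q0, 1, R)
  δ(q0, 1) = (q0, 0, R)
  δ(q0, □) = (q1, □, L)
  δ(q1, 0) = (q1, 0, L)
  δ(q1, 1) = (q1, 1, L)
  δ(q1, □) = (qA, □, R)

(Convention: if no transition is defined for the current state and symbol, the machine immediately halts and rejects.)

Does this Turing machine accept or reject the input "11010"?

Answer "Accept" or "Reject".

Execution trace:
Initial: [q0]11010
Step 1: δ(q0, 1) = (q0, 0, R) → 0[q0]1010
Step 2: δ(q0, 1) = (q0, 0, R) → 00[q0]010
Step 3: δ(q0, 0) = (q0, 1, R) → 001[q0]10
Step 4: δ(q0, 1) = (q0, 0, R) → 0010[q0]0
Step 5: δ(q0, 0) = (q0, 1, R) → 00101[q0]□
Step 6: δ(q0, □) = (q1, □, L) → 0010[q1]1□
Step 7: δ(q1, 1) = (q1, 1, L) → 001[q1]01□
Step 8: δ(q1, 0) = (q1, 0, L) → 00[q1]101□
Step 9: δ(q1, 1) = (q1, 1, L) → 0[q1]0101□
Step 10: δ(q1, 0) = (q1, 0, L) → [q1]00101□
Step 11: δ(q1, 0) = (q1, 0, L) → [q1]□00101□
Step 12: δ(q1, □) = (qA, □, R) → □[qA]00101□

The machine reaches the accept state qA and halts.

Answer: Accept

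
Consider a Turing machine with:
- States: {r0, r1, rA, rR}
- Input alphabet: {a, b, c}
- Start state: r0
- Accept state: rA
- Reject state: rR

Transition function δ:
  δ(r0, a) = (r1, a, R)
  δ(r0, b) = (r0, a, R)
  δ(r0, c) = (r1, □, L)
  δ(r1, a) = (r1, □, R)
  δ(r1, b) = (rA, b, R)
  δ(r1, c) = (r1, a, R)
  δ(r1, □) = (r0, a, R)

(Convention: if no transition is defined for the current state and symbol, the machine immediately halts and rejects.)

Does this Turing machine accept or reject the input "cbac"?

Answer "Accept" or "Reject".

Execution trace:
Initial: [r0]cbac
Step 1: δ(r0, c) = (r1, □, L) → [r1]□□bac
Step 2: δ(r1, □) = (r0, a, R) → a[r0]□bac

No transition is defined for δ(r0, □). By convention the machine halts and rejects.

Answer: Reject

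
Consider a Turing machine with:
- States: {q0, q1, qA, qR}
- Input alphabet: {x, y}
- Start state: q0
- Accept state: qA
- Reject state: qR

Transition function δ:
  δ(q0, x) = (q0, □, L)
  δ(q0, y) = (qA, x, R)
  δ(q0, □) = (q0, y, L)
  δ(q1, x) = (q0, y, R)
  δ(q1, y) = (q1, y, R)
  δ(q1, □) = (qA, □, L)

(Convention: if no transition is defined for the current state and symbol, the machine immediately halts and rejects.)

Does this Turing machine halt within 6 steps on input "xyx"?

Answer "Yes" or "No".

Execution trace:
Initial: [q0]xyx
Step 1: δ(q0, x) = (q0, □, L) → [q0]□□yx
Step 2: δ(q0, □) = (q0, y, L) → [q0]□y□yx
Step 3: δ(q0, □) = (q0, y, L) → [q0]□yy□yx
Step 4: δ(q0, □) = (q0, y, L) → [q0]□yyy□yx
Step 5: δ(q0, □) = (q0, y, L) → [q0]□yyyy□yx
Step 6: δ(q0, □) = (q0, y, L) → [q0]□yyyyy□yx

The machine has not reached a halting state after 6 steps.
The machine did not halt within the 6-step bound.

Answer: No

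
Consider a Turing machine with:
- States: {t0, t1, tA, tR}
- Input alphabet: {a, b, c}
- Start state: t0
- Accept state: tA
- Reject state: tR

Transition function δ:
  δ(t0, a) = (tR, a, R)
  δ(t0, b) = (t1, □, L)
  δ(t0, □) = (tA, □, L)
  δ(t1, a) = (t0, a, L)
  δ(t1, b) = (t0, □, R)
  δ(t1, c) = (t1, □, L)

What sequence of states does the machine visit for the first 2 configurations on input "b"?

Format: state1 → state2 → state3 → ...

Execution trace:
Initial: [t0]b
Step 1: δ(t0, b) = (t1, □, L) → [t1]□□

No transition is defined for δ(t1, □). By convention the machine halts and rejects.

State sequence: t0 → t1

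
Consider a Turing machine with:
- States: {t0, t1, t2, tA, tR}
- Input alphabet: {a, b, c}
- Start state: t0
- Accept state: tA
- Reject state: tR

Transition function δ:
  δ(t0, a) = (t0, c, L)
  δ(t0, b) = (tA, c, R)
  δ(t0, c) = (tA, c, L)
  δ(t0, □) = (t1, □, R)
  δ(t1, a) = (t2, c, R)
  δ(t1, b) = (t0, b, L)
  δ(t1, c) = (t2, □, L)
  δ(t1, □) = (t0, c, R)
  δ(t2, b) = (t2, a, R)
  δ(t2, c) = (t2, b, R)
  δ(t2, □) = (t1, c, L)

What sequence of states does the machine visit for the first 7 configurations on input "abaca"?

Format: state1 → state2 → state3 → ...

Execution trace:
Initial: [t0]abaca
Step 1: δ(t0, a) = (t0, c, L) → [t0]□cbaca
Step 2: δ(t0, □) = (t1, □, R) → □[t1]cbaca
Step 3: δ(t1, c) = (t2, □, L) → [t2]□□baca
Step 4: δ(t2, □) = (t1, c, L) → [t1]□c□baca
Step 5: δ(t1, □) = (t0, c, R) → c[t0]c□baca
Step 6: δ(t0, c) = (tA, c, L) → [tA]cc□baca

The machine reaches the accept state tA and halts.

State sequence: t0 → t0 → t1 → t2 → t1 → t0 → tA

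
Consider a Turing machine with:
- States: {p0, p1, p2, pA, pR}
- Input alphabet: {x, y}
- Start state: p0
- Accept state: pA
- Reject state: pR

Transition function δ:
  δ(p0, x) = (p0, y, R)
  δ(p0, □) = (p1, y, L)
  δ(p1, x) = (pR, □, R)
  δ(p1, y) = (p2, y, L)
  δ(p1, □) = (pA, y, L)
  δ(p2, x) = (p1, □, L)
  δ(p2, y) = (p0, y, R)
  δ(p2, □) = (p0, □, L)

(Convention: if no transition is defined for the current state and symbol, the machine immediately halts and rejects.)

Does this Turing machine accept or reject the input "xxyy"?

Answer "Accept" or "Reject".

Execution trace:
Initial: [p0]xxyy
Step 1: δ(p0, x) = (p0, y, R) → y[p0]xyy
Step 2: δ(p0, x) = (p0, y, R) → yy[p0]yy

No transition is defined for δ(p0, y). By convention the machine halts and rejects.

Answer: Reject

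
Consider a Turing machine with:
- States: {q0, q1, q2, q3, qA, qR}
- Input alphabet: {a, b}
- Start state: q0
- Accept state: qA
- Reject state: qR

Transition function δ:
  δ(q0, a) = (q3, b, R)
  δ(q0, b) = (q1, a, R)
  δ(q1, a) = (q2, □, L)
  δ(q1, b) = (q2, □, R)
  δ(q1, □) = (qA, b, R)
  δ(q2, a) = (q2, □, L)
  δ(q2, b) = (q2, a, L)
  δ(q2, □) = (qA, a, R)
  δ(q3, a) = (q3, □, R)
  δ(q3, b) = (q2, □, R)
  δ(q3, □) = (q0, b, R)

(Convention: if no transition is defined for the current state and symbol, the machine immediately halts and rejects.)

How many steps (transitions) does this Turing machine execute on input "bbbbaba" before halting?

Execution trace:
Initial: [q0]bbbbaba
Step 1: δ(q0, b) = (q1, a, R) → a[q1]bbbaba
Step 2: δ(q1, b) = (q2, □, R) → a□[q2]bbaba
Step 3: δ(q2, b) = (q2, a, L) → a[q2]□ababa
Step 4: δ(q2, □) = (qA, a, R) → aa[qA]ababa

The machine reaches the accept state qA and halts.

The machine executed 4 steps before halting.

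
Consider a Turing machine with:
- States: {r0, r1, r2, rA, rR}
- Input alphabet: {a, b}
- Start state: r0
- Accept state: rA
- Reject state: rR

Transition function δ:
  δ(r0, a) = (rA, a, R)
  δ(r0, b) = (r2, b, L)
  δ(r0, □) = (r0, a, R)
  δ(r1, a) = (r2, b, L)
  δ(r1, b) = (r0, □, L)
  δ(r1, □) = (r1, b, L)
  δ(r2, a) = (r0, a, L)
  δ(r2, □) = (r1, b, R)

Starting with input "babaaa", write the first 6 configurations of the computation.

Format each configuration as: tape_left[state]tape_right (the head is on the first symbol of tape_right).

Transitions applied:
Step 1: δ(r0, b) = (r2, b, L)
Step 2: δ(r2, □) = (r1, b, R)
Step 3: δ(r1, b) = (r0, □, L)
Step 4: δ(r0, b) = (r2, b, L)
Step 5: δ(r2, □) = (r1, b, R)

The first 6 configurations are:
[r0]babaaa ⊢ [r2]□babaaa ⊢ b[r1]babaaa ⊢ [r0]b□abaaa ⊢ [r2]□b□abaaa ⊢ b[r1]b□abaaa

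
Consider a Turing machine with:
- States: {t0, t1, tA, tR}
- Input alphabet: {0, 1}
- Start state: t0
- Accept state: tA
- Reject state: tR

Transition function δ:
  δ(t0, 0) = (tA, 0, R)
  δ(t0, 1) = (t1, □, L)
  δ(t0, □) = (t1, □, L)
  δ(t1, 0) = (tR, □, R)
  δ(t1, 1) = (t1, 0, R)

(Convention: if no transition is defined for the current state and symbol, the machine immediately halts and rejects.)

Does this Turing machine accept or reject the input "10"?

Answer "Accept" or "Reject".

Execution trace:
Initial: [t0]10
Step 1: δ(t0, 1) = (t1, □, L) → [t1]□□0

No transition is defined for δ(t1, □). By convention the machine halts and rejects.

Answer: Reject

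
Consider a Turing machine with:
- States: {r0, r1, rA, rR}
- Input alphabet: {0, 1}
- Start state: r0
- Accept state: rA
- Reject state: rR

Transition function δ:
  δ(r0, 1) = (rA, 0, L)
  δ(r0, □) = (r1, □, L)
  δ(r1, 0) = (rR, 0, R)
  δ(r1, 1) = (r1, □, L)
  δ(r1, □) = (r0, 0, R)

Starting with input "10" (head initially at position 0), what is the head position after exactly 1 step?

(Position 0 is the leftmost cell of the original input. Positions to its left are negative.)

Execution trace (head position shown):
Step 0: [r0]10  (head at position 0)
Step 1: move left → [rA]□00  (head at position -1)

After 1 step, the head is at position -1.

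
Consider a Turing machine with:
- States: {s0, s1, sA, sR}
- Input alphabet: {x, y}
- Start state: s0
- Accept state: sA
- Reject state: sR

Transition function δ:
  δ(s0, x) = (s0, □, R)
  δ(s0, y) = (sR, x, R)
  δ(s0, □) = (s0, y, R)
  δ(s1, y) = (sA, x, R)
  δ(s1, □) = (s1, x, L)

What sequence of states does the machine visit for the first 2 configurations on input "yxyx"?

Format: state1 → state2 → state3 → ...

Execution trace:
Initial: [s0]yxyx
Step 1: δ(s0, y) = (sR, x, R) → x[sR]xyx

The machine reaches the reject state sR and halts.

State sequence: s0 → sR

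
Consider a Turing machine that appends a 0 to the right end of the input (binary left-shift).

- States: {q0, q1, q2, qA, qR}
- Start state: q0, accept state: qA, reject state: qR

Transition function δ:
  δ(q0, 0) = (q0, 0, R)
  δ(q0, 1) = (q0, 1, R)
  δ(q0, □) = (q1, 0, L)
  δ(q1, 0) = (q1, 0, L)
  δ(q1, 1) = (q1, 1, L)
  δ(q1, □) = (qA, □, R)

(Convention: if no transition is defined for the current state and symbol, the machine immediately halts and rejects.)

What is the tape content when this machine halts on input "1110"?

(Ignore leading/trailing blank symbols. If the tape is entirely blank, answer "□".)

Execution trace:
Initial: [q0]1110
Step 1: δ(q0, 1) = (q0, 1, R) → 1[q0]110
Step 2: δ(q0, 1) = (q0, 1, R) → 11[q0]10
Step 3: δ(q0, 1) = (q0, 1, R) → 111[q0]0
Step 4: δ(q0, 0) = (q0, 0, R) → 1110[q0]□
Step 5: δ(q0, □) = (q1, 0, L) → 111[q1]00
Step 6: δ(q1, 0) = (q1, 0, L) → 11[q1]100
Step 7: δ(q1, 1) = (q1, 1, L) → 1[q1]1100
Step 8: δ(q1, 1) = (q1, 1, L) → [q1]11100
Step 9: δ(q1, 1) = (q1, 1, L) → [q1]□11100
Step 10: δ(q1, □) = (qA, □, R) → □[qA]11100

The machine reaches the accept state qA and halts.

Final tape (ignoring leading/trailing blanks): 11100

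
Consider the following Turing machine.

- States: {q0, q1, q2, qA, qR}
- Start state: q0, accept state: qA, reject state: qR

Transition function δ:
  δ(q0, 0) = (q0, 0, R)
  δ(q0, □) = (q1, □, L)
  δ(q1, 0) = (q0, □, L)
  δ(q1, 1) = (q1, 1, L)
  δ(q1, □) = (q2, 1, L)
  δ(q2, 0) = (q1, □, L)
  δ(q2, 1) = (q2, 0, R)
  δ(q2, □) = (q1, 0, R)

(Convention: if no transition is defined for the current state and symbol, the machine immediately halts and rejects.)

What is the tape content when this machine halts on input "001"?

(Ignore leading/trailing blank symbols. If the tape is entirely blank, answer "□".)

Execution trace:
Initial: [q0]001
Step 1: δ(q0, 0) = (q0, 0, R) → 0[q0]01
Step 2: δ(q0, 0) = (q0, 0, R) → 00[q0]1

No transition is defined for δ(q0, 1). By convention the machine halts and rejects.

Final tape (ignoring leading/trailing blanks): 001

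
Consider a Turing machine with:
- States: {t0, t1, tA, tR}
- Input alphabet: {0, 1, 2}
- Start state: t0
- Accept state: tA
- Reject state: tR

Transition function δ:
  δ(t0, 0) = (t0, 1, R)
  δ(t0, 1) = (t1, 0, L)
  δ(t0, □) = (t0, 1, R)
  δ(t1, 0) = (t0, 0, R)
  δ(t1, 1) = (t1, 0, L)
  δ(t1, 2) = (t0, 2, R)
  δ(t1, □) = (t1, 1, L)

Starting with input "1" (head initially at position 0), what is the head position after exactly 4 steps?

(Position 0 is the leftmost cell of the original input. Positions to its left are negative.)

Execution trace (head position shown):
Step 0: [t0]1  (head at position 0)
Step 1: move left → [t1]□0  (head at position -1)
Step 2: move left → [t1]□10  (head at position -2)
Step 3: move left → [t1]□110  (head at position -3)
Step 4: move left → [t1]□1110  (head at position -4)

After 4 steps, the head is at position -4.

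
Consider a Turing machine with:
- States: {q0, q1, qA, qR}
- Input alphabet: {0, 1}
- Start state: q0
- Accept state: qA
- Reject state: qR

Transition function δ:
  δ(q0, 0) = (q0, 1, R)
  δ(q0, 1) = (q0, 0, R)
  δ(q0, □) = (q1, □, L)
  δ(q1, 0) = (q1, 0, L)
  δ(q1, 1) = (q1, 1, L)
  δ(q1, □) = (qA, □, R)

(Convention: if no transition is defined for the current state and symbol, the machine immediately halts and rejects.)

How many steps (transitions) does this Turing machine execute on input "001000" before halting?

Execution trace:
Initial: [q0]001000
Step 1: δ(q0, 0) = (q0, 1, R) → 1[q0]01000
Step 2: δ(q0, 0) = (q0, 1, R) → 11[q0]1000
Step 3: δ(q0, 1) = (q0, 0, R) → 110[q0]000
Step 4: δ(q0, 0) = (q0, 1, R) → 1101[q0]00
Step 5: δ(q0, 0) = (q0, 1, R) → 11011[q0]0
Step 6: δ(q0, 0) = (q0, 1, R) → 110111[q0]□
Step 7: δ(q0, □) = (q1, □, L) → 11011[q1]1□
Step 8: δ(q1, 1) = (q1, 1, L) → 1101[q1]11□
Step 9: δ(q1, 1) = (q1, 1, L) → 110[q1]111□
Step 10: δ(q1, 1) = (q1, 1, L) → 11[q1]0111□
Step 11: δ(q1, 0) = (q1, 0, L) → 1[q1]10111□
Step 12: δ(q1, 1) = (q1, 1, L) → [q1]110111□
Step 13: δ(q1, 1) = (q1, 1, L) → [q1]□110111□
Step 14: δ(q1, □) = (qA, □, R) → □[qA]110111□

The machine reaches the accept state qA and halts.

The machine executed 14 steps before halting.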